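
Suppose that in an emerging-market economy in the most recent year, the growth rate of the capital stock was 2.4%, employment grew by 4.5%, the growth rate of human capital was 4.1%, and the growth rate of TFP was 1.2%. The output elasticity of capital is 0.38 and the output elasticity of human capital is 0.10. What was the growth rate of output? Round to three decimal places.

4.862%

Labor's share = 1 − 0.38 − 0.1 = 0.52.
The capital stock: 0.38 × 2.4 = 0.912 pp.
Human capital: 0.1 × 4.1 = 0.41 pp.
Employment: 0.52 × 4.5 = 2.34 pp.
Output growth = 1.2 + 3.662 = 4.862%.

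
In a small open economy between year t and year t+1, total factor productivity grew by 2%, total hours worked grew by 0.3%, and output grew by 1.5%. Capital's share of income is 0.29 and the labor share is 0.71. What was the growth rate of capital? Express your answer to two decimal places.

Labor's share = 1 − 0.29 = 0.71.
gY = gA + 0.71×0.3 + 0.29×g.
0.29×g = 1.5 − 2 − 0.213 = -0.713.
g = -0.713 / 0.29 = -2.4586%.

-2.46%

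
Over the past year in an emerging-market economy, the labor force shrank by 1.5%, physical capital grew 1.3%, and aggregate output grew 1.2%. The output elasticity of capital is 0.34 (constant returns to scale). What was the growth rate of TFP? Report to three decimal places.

1.748%

Labor's share = 1 − 0.34 = 0.66.
Physical capital: 0.34 × 1.3 = 0.442 pp.
The labor force: 0.66 × (-1.5) = -0.99 pp.
TFP growth = 1.2 + 0.548 = 1.748%.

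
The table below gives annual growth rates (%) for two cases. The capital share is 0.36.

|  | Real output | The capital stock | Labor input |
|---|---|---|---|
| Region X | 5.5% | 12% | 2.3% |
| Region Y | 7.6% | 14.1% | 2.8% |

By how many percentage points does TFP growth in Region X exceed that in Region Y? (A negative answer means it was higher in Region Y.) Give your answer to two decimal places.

-1.02 percentage points

Labor's share = 1 − 0.36 = 0.64.
Region X: TFP = 5.5 − 4.32 − 1.472 = -0.292%.
Region Y: TFP = 7.6 − 5.076 − 1.792 = 0.732%.
Difference = -0.292 − (0.732) = -1.024 pp.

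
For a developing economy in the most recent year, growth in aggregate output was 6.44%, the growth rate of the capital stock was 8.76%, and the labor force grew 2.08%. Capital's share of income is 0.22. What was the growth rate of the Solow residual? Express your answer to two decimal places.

Labor's share = 1 − 0.22 = 0.78.
The capital stock: 0.22 × 8.76 = 1.9272 pp.
The labor force: 0.78 × 2.08 = 1.6224 pp.
TFP growth = 6.44 − 3.5496 = 2.8904%.

2.89%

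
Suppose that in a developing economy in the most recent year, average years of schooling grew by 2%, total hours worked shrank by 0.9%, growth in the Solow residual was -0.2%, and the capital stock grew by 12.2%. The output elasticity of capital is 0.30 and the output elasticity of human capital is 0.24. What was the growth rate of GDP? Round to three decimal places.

3.526%

Labor's share = 1 − 0.3 − 0.24 = 0.46.
The capital stock: 0.3 × 12.2 = 3.66 pp.
Average years of schooling: 0.24 × 2 = 0.48 pp.
Total hours worked: 0.46 × (-0.9) = -0.414 pp.
Output growth = -0.2 + 3.726 = 3.526%.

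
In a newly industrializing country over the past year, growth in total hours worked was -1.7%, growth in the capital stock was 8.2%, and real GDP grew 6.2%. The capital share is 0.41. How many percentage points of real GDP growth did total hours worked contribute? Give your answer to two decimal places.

-1.00

Labor's share = 1 − 0.41 = 0.59.
Contribution = share × growth = 0.59 × (-1.7) = -1.003 pp.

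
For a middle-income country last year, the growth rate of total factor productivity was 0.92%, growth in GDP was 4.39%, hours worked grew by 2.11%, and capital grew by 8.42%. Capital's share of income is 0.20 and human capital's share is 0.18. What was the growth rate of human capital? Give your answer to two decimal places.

2.65%

Labor's share = 1 − 0.2 − 0.18 = 0.62.
gY = gA + 0.2×8.42 + 0.62×2.11 + 0.18×g.
0.18×g = 4.39 − 0.92 − 2.9922 = 0.4778.
g = 0.4778 / 0.18 = 2.6544%.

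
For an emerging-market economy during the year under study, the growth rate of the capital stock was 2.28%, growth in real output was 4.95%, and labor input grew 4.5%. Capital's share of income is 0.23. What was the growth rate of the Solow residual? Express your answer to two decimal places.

The Solow residual grew 0.96%.

Labor's share = 1 − 0.23 = 0.77.
The capital stock: 0.23 × 2.28 = 0.5244 pp.
Labor input: 0.77 × 4.5 = 3.465 pp.
TFP growth = 4.95 − 3.9894 = 0.9606%.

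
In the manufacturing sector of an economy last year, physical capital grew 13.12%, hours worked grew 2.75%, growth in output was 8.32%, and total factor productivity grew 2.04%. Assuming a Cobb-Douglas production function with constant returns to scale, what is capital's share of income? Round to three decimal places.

gY = gA + α·gK + (1−α)·gL, so gY − gA − gL = α(gK − gL).
8.32 − 2.04 − 2.75 = α × (13.12 − 2.75).
3.53 = 10.37 α, so α = 0.34041.

0.340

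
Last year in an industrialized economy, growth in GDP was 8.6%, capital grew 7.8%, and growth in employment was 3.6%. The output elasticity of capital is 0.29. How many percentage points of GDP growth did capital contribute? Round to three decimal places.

2.262 pp

Contribution = share × growth = 0.29 × 7.8 = 2.262 pp.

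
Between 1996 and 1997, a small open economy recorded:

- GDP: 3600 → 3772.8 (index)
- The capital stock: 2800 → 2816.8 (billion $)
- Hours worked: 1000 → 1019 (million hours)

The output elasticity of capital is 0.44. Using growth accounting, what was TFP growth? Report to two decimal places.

TFP growth was 3.47%.

GDP growth = (3772.8 − 3600) / 3600 = 4.8%.
The capital stock growth = (2816.8 − 2800) / 2800 = 0.6%.
Hours worked growth = (1019 − 1000) / 1000 = 1.9%.
Labor's share = 1 − 0.44 = 0.56.
The capital stock: 0.44 × 0.6 = 0.264 pp.
Hours worked: 0.56 × 1.9 = 1.064 pp.
TFP growth = 4.8 − 1.328 = 3.472%.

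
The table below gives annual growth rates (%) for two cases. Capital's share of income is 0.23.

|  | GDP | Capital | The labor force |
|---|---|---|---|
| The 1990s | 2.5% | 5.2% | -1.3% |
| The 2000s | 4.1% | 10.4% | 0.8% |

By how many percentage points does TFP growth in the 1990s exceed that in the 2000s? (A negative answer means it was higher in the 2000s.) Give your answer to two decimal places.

Labor's share = 1 − 0.23 = 0.77.
The 1990s: TFP = 2.5 − 1.196 + 1.001 = 2.305%.
The 2000s: TFP = 4.1 − 2.392 − 0.616 = 1.092%.
Difference = 2.305 − (1.092) = 1.213 pp.

1.21 percentage points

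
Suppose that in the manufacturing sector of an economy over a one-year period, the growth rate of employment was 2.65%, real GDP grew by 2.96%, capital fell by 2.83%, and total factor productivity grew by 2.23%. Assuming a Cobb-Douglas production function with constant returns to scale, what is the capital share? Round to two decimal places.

α = 0.35

gY = gA + α·gK + (1−α)·gL, so gY − gA − gL = α(gK − gL).
2.96 − 2.23 − 2.65 = α × (-2.83 − 2.65).
-1.92 = -5.48 α, so α = 0.3504.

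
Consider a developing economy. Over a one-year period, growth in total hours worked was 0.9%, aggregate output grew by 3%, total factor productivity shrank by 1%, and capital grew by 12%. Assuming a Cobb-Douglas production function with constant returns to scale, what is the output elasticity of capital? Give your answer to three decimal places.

The output elasticity of capital is 0.279.

gY = gA + α·gK + (1−α)·gL, so gY − gA − gL = α(gK − gL).
3 + 1 − 0.9 = α × (12 − 0.9).
3.1 = 11.1 α, so α = 0.27928.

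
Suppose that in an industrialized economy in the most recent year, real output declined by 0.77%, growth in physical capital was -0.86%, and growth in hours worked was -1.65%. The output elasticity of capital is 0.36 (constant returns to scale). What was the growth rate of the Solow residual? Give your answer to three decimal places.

0.596%

Labor's share = 1 − 0.36 = 0.64.
Physical capital: 0.36 × (-0.86) = -0.3096 pp.
Hours worked: 0.64 × (-1.65) = -1.056 pp.
TFP growth = -0.77 + 1.3656 = 0.5956%.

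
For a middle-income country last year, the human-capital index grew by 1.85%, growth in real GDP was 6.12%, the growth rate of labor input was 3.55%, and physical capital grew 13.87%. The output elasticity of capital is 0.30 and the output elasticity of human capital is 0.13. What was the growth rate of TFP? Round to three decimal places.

-0.305%

Labor's share = 1 − 0.3 − 0.13 = 0.57.
Physical capital: 0.3 × 13.87 = 4.161 pp.
The human-capital index: 0.13 × 1.85 = 0.2405 pp.
Labor input: 0.57 × 3.55 = 2.0235 pp.
TFP growth = 6.12 − 6.425 = -0.305%.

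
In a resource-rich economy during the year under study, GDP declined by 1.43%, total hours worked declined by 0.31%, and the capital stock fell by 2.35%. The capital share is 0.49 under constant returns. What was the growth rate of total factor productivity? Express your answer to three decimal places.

Labor's share = 1 − 0.49 = 0.51.
The capital stock: 0.49 × (-2.35) = -1.1515 pp.
Total hours worked: 0.51 × (-0.31) = -0.1581 pp.
TFP growth = -1.43 + 1.3096 = -0.1204%.

-0.120%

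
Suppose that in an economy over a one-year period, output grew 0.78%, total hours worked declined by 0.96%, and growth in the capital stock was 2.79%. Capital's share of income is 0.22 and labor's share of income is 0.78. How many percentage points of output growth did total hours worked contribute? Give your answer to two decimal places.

-0.75 pp

Labor's share = 1 − 0.22 = 0.78.
Contribution = share × growth = 0.78 × (-0.96) = -0.7488 pp.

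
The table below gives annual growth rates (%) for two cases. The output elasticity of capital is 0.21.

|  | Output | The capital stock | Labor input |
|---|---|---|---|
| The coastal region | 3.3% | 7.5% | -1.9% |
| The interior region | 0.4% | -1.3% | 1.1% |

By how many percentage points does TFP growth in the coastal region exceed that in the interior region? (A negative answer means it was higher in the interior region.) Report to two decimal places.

3.42 percentage points

Labor's share = 1 − 0.21 = 0.79.
The coastal region: TFP = 3.3 − 1.575 + 1.501 = 3.226%.
The interior region: TFP = 0.4 + 0.273 − 0.869 = -0.196%.
Difference = 3.226 − (-0.196) = 3.422 pp.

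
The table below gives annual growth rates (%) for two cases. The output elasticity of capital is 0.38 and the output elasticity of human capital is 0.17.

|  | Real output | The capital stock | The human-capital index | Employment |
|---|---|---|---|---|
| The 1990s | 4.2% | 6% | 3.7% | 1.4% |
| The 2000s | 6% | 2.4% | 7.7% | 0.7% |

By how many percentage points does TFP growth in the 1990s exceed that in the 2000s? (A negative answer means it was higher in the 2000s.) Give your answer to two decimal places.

Labor's share = 1 − 0.38 − 0.17 = 0.45.
The 1990s: TFP = 4.2 − 2.28 − 0.629 − 0.63 = 0.661%.
The 2000s: TFP = 6 − 0.912 − 1.309 − 0.315 = 3.464%.
Difference = 0.661 − (3.464) = -2.803 pp.

-2.80 percentage points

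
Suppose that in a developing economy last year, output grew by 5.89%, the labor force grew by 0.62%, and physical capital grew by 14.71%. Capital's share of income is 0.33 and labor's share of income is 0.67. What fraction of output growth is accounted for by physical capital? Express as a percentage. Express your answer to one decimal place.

82.4%

Physical capital contributed 0.33 × 14.71 = 4.8543 pp.
Share of growth = 4.8543 / 5.89 × 100 = 82.416%.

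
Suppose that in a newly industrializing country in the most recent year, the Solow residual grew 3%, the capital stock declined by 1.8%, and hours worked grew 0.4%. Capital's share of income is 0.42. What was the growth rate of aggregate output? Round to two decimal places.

2.48%

Labor's share = 1 − 0.42 = 0.58.
The capital stock: 0.42 × (-1.8) = -0.756 pp.
Hours worked: 0.58 × 0.4 = 0.232 pp.
Output growth = 3 + (-0.524) = 2.476%.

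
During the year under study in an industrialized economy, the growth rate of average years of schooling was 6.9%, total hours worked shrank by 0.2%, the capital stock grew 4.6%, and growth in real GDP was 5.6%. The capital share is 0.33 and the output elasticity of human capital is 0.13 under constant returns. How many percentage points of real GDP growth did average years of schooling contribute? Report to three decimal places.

0.897 pp

Contribution = share × growth = 0.13 × 6.9 = 0.897 pp.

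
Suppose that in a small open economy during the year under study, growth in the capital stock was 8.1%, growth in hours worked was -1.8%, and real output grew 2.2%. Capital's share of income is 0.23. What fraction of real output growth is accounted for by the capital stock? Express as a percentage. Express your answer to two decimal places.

The capital stock contributed 0.23 × 8.1 = 1.863 pp.
Share of growth = 1.863 / 2.2 × 100 = 84.6818%.

The capital stock accounted for 84.68% of growth.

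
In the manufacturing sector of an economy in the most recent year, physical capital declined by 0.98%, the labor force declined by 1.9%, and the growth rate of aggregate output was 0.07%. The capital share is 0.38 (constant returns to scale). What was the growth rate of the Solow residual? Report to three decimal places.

1.620%

Labor's share = 1 − 0.38 = 0.62.
Physical capital: 0.38 × (-0.98) = -0.3724 pp.
The labor force: 0.62 × (-1.9) = -1.178 pp.
TFP growth = 0.07 + 1.5504 = 1.6204%.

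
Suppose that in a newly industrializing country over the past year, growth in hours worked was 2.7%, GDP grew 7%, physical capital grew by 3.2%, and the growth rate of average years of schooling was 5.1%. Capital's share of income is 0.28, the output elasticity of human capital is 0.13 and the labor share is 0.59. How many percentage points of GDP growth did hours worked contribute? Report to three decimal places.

Labor's share = 1 − 0.28 − 0.13 = 0.59.
Contribution = share × growth = 0.59 × 2.7 = 1.593 pp.

1.593 percentage points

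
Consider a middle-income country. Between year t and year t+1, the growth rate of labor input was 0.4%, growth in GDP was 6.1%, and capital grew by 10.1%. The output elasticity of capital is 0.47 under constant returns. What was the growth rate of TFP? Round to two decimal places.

Labor's share = 1 − 0.47 = 0.53.
Capital: 0.47 × 10.1 = 4.747 pp.
Labor input: 0.53 × 0.4 = 0.212 pp.
TFP growth = 6.1 − 4.959 = 1.141%.

TFP grew 1.14%.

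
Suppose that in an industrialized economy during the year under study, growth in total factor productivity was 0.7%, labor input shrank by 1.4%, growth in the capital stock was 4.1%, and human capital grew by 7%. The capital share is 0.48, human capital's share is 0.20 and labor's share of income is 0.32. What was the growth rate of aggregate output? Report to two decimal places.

Aggregate output growth was 3.62%.

Labor's share = 1 − 0.48 − 0.2 = 0.32.
The capital stock: 0.48 × 4.1 = 1.968 pp.
Human capital: 0.2 × 7 = 1.4 pp.
Labor input: 0.32 × (-1.4) = -0.448 pp.
Output growth = 0.7 + 2.92 = 3.62%.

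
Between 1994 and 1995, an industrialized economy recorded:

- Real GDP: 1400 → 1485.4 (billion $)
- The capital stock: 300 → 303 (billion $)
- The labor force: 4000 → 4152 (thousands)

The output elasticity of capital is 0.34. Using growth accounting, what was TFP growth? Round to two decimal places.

Real GDP growth = (1485.4 − 1400) / 1400 = 6.1%.
The capital stock growth = (303 − 300) / 300 = 1%.
The labor force growth = (4152 − 4000) / 4000 = 3.8%.
Labor's share = 1 − 0.34 = 0.66.
The capital stock: 0.34 × 1 = 0.34 pp.
The labor force: 0.66 × 3.8 = 2.508 pp.
TFP growth = 6.1 − 2.848 = 3.252%.

TFP growth was 3.25%.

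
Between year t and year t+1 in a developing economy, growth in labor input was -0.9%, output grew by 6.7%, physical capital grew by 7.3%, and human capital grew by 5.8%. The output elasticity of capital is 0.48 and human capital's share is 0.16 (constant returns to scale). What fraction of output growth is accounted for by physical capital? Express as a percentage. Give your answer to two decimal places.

52.30%

Physical capital contributed 0.48 × 7.3 = 3.504 pp.
Share of growth = 3.504 / 6.7 × 100 = 52.2985%.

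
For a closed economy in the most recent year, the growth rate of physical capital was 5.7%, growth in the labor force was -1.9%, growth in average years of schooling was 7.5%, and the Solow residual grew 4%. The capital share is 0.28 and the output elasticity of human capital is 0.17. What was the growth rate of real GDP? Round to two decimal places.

5.83%

Labor's share = 1 − 0.28 − 0.17 = 0.55.
Physical capital: 0.28 × 5.7 = 1.596 pp.
Average years of schooling: 0.17 × 7.5 = 1.275 pp.
The labor force: 0.55 × (-1.9) = -1.045 pp.
Output growth = 4 + 1.826 = 5.826%.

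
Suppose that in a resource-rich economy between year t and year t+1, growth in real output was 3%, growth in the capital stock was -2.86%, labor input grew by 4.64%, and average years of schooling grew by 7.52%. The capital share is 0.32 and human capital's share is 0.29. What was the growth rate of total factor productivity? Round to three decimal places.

-0.075%

Labor's share = 1 − 0.32 − 0.29 = 0.39.
The capital stock: 0.32 × (-2.86) = -0.9152 pp.
Average years of schooling: 0.29 × 7.52 = 2.1808 pp.
Labor input: 0.39 × 4.64 = 1.8096 pp.
TFP growth = 3 − 3.0752 = -0.0752%.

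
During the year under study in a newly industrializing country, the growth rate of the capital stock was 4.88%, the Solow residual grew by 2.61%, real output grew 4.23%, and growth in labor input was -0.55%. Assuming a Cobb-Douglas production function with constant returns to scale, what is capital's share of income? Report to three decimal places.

gY = gA + α·gK + (1−α)·gL, so gY − gA − gL = α(gK − gL).
4.23 − 2.61 + 0.55 = α × (4.88 − (-0.55)).
2.17 = 5.43 α, so α = 0.39963.

α = 0.400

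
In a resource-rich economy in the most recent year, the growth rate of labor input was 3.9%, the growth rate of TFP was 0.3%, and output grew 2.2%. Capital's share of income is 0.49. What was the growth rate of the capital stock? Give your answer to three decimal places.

-0.182%

Labor's share = 1 − 0.49 = 0.51.
gY = gA + 0.51×3.9 + 0.49×g.
0.49×g = 2.2 − 0.3 − 1.989 = -0.089.
g = -0.089 / 0.49 = -0.18163%.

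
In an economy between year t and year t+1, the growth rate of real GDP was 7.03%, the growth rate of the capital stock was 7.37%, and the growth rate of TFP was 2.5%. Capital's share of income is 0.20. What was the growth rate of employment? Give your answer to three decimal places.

Labor's share = 1 − 0.2 = 0.8.
gY = gA + 0.2×7.37 + 0.8×g.
0.8×g = 7.03 − 2.5 − 1.474 = 3.056.
g = 3.056 / 0.8 = 3.82%.

3.820%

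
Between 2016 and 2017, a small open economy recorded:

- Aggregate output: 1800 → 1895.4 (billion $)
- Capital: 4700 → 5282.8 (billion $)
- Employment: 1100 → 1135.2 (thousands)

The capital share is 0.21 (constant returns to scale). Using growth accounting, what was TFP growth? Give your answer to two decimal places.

Aggregate output growth = (1895.4 − 1800) / 1800 = 5.3%.
Capital growth = (5282.8 − 4700) / 4700 = 12.4%.
Employment growth = (1135.2 − 1100) / 1100 = 3.2%.
Labor's share = 1 − 0.21 = 0.79.
Capital: 0.21 × 12.4 = 2.604 pp.
Employment: 0.79 × 3.2 = 2.528 pp.
TFP growth = 5.3 − 5.132 = 0.168%.

0.17%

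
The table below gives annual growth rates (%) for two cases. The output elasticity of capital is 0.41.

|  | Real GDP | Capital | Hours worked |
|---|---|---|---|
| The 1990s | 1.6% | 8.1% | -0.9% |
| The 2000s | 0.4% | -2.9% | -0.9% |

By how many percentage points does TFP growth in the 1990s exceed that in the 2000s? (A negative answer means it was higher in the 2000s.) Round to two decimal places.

-3.31 percentage points

Labor's share = 1 − 0.41 = 0.59.
The 1990s: TFP = 1.6 − 3.321 + 0.531 = -1.19%.
The 2000s: TFP = 0.4 + 1.189 + 0.531 = 2.12%.
Difference = -1.19 − (2.12) = -3.31 pp.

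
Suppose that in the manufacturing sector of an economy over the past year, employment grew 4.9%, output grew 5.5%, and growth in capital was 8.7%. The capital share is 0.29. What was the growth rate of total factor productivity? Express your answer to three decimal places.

-0.502%

Labor's share = 1 − 0.29 = 0.71.
Capital: 0.29 × 8.7 = 2.523 pp.
Employment: 0.71 × 4.9 = 3.479 pp.
TFP growth = 5.5 − 6.002 = -0.502%.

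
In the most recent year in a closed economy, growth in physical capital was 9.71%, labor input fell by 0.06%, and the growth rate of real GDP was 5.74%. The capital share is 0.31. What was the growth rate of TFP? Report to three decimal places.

Labor's share = 1 − 0.31 = 0.69.
Physical capital: 0.31 × 9.71 = 3.0101 pp.
Labor input: 0.69 × (-0.06) = -0.0414 pp.
TFP growth = 5.74 − 2.9687 = 2.7713%.

2.771%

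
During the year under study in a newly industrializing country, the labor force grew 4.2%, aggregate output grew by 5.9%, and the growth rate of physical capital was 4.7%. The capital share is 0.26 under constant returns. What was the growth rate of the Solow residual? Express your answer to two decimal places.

1.57%

Labor's share = 1 − 0.26 = 0.74.
Physical capital: 0.26 × 4.7 = 1.222 pp.
The labor force: 0.74 × 4.2 = 3.108 pp.
TFP growth = 5.9 − 4.33 = 1.57%.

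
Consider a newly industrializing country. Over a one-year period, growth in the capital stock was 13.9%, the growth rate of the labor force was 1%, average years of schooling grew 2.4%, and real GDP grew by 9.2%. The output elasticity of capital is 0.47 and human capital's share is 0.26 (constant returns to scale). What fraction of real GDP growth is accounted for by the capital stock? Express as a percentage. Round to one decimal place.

The capital stock contributed 0.47 × 13.9 = 6.533 pp.
Share of growth = 6.533 / 9.2 × 100 = 71.011%.

71.0%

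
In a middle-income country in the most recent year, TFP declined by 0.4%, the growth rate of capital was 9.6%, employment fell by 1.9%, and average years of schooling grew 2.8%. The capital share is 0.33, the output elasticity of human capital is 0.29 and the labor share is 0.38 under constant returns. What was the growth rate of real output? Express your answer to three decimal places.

2.858%

Labor's share = 1 − 0.33 − 0.29 = 0.38.
Capital: 0.33 × 9.6 = 3.168 pp.
Average years of schooling: 0.29 × 2.8 = 0.812 pp.
Employment: 0.38 × (-1.9) = -0.722 pp.
Output growth = -0.4 + 3.258 = 2.858%.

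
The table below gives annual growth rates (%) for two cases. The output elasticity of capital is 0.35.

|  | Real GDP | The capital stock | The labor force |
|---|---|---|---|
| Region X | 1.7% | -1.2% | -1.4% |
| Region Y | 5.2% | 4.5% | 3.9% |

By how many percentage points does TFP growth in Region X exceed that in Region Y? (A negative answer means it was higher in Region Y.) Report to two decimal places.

Labor's share = 1 − 0.35 = 0.65.
Region X: TFP = 1.7 + 0.42 + 0.91 = 3.03%.
Region Y: TFP = 5.2 − 1.575 − 2.535 = 1.09%.
Difference = 3.03 − (1.09) = 1.94 pp.

1.94 percentage points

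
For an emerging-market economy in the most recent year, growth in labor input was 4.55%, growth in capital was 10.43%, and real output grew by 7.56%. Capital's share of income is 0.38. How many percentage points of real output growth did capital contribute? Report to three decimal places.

3.963

Contribution = share × growth = 0.38 × 10.43 = 3.9634 pp.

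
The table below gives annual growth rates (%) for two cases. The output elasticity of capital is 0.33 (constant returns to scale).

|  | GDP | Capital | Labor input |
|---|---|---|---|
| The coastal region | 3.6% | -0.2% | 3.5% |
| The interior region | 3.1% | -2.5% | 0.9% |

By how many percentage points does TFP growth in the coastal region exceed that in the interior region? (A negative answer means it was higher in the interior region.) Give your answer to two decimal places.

-2.00 percentage points

Labor's share = 1 − 0.33 = 0.67.
The coastal region: TFP = 3.6 + 0.066 − 2.345 = 1.321%.
The interior region: TFP = 3.1 + 0.825 − 0.603 = 3.322%.
Difference = 1.321 − (3.322) = -2.001 pp.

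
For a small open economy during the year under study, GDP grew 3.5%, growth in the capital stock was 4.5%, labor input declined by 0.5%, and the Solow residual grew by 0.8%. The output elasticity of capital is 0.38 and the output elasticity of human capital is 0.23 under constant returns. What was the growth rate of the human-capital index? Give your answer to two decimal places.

5.15%

Labor's share = 1 − 0.38 − 0.23 = 0.39.
gY = gA + 0.38×4.5 + 0.39×(-0.5) + 0.23×g.
0.23×g = 3.5 − 0.8 − 1.515 = 1.185.
g = 1.185 / 0.23 = 5.1522%.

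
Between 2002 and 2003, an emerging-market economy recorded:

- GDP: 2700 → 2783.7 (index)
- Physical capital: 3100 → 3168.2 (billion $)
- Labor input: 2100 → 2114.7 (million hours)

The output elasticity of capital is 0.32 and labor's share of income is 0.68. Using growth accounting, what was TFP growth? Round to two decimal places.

TFP growth was 1.92%.

GDP growth = (2783.7 − 2700) / 2700 = 3.1%.
Physical capital growth = (3168.2 − 3100) / 3100 = 2.2%.
Labor input growth = (2114.7 − 2100) / 2100 = 0.7%.
Labor's share = 1 − 0.32 = 0.68.
Physical capital: 0.32 × 2.2 = 0.704 pp.
Labor input: 0.68 × 0.7 = 0.476 pp.
TFP growth = 3.1 − 1.18 = 1.92%.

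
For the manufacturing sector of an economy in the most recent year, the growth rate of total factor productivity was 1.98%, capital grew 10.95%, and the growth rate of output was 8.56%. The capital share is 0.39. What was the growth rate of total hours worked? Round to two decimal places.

Labor's share = 1 − 0.39 = 0.61.
gY = gA + 0.39×10.95 + 0.61×g.
0.61×g = 8.56 − 1.98 − 4.2705 = 2.3095.
g = 2.3095 / 0.61 = 3.7861%.

Total hours worked grew 3.79%.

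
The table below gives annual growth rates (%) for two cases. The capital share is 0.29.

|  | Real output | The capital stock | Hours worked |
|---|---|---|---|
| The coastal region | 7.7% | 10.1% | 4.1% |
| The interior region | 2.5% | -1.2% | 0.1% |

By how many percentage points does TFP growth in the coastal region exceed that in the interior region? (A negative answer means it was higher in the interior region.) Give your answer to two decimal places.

Labor's share = 1 − 0.29 = 0.71.
The coastal region: TFP = 7.7 − 2.929 − 2.911 = 1.86%.
The interior region: TFP = 2.5 + 0.348 − 0.071 = 2.777%.
Difference = 1.86 − (2.777) = -0.917 pp.

-0.92 percentage points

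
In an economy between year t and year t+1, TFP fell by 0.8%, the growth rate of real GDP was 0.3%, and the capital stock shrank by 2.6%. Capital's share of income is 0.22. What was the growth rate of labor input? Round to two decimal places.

2.14%

Labor's share = 1 − 0.22 = 0.78.
gY = gA + 0.22×(-2.6) + 0.78×g.
0.78×g = 0.3 + 0.8 + 0.572 = 1.672.
g = 1.672 / 0.78 = 2.1436%.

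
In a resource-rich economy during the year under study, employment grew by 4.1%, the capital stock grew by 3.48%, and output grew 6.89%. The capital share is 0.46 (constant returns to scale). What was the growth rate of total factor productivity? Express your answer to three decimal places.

Labor's share = 1 − 0.46 = 0.54.
The capital stock: 0.46 × 3.48 = 1.6008 pp.
Employment: 0.54 × 4.1 = 2.214 pp.
TFP growth = 6.89 − 3.8148 = 3.0752%.

3.075%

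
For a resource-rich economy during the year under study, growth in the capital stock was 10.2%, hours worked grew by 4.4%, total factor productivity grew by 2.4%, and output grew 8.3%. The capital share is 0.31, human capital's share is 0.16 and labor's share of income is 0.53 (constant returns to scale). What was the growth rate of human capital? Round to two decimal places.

Human capital growth was 2.54%.

Labor's share = 1 − 0.31 − 0.16 = 0.53.
gY = gA + 0.31×10.2 + 0.53×4.4 + 0.16×g.
0.16×g = 8.3 − 2.4 − 5.494 = 0.406.
g = 0.406 / 0.16 = 2.5375%.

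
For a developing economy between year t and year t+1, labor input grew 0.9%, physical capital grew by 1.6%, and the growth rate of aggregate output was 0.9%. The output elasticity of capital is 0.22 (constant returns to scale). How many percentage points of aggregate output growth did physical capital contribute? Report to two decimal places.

0.35 pp

Contribution = share × growth = 0.22 × 1.6 = 0.352 pp.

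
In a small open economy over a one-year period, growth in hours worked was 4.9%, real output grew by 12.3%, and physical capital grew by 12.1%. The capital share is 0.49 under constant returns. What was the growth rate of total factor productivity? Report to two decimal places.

Total factor productivity growth was 3.87%.

Labor's share = 1 − 0.49 = 0.51.
Physical capital: 0.49 × 12.1 = 5.929 pp.
Hours worked: 0.51 × 4.9 = 2.499 pp.
TFP growth = 12.3 − 8.428 = 3.872%.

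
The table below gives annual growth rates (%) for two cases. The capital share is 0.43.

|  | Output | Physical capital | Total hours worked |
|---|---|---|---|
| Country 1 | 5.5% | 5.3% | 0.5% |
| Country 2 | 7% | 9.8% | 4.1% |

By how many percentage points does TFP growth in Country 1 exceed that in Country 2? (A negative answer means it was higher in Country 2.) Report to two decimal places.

Labor's share = 1 − 0.43 = 0.57.
Country 1: TFP = 5.5 − 2.279 − 0.285 = 2.936%.
Country 2: TFP = 7 − 4.214 − 2.337 = 0.449%.
Difference = 2.936 − (0.449) = 2.487 pp.

2.49 percentage points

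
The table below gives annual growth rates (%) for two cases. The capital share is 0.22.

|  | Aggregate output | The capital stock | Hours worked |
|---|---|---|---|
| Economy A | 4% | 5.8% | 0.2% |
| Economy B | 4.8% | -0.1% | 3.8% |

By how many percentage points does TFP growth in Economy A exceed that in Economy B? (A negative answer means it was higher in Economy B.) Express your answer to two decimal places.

Labor's share = 1 − 0.22 = 0.78.
Economy A: TFP = 4 − 1.276 − 0.156 = 2.568%.
Economy B: TFP = 4.8 + 0.022 − 2.964 = 1.858%.
Difference = 2.568 − (1.858) = 0.71 pp.

0.71 percentage points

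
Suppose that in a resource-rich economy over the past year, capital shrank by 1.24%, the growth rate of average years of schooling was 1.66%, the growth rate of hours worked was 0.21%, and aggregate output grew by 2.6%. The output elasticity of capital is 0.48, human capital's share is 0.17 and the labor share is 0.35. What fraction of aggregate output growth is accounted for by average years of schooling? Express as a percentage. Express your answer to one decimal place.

Average years of schooling contributed 0.17 × 1.66 = 0.2822 pp.
Share of growth = 0.2822 / 2.6 × 100 = 10.854%.

Average years of schooling accounted for 10.9% of growth.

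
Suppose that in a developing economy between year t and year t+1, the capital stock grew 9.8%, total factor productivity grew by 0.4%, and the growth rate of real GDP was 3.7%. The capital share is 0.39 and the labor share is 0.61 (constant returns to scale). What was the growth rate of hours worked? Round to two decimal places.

-0.86%

Labor's share = 1 − 0.39 = 0.61.
gY = gA + 0.39×9.8 + 0.61×g.
0.61×g = 3.7 − 0.4 − 3.822 = -0.522.
g = -0.522 / 0.61 = -0.8557%.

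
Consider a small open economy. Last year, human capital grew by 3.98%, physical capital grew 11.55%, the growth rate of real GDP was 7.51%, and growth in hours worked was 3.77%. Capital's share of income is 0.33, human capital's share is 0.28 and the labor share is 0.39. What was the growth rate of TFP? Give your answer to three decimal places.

Labor's share = 1 − 0.33 − 0.28 = 0.39.
Physical capital: 0.33 × 11.55 = 3.8115 pp.
Human capital: 0.28 × 3.98 = 1.1144 pp.
Hours worked: 0.39 × 3.77 = 1.4703 pp.
TFP growth = 7.51 − 6.3962 = 1.1138%.

1.114%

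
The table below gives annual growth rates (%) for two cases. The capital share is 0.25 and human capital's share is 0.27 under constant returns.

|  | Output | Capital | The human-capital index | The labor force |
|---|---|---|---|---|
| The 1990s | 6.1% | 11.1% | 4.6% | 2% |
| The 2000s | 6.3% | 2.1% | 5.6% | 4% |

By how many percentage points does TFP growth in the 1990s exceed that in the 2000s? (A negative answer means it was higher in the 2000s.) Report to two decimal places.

Labor's share = 1 − 0.25 − 0.27 = 0.48.
The 1990s: TFP = 6.1 − 2.775 − 1.242 − 0.96 = 1.123%.
The 2000s: TFP = 6.3 − 0.525 − 1.512 − 1.92 = 2.343%.
Difference = 1.123 − (2.343) = -1.22 pp.

-1.22 percentage points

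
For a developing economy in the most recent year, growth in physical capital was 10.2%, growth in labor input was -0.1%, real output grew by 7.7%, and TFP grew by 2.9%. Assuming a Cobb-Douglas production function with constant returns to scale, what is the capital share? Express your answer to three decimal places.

gY = gA + α·gK + (1−α)·gL, so gY − gA − gL = α(gK − gL).
7.7 − 2.9 + 0.1 = α × (10.2 − (-0.1)).
4.9 = 10.3 α, so α = 0.47573.

0.476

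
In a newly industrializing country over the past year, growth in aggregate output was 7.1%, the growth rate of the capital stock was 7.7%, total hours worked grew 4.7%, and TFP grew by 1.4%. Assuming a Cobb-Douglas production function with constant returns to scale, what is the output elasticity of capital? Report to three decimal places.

0.333

gY = gA + α·gK + (1−α)·gL, so gY − gA − gL = α(gK − gL).
7.1 − 1.4 − 4.7 = α × (7.7 − 4.7).
1 = 3 α, so α = 0.33333.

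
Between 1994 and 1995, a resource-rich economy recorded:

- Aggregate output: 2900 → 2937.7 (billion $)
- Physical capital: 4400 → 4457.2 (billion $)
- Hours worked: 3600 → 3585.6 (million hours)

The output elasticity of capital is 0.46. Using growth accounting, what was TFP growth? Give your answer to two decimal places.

Aggregate output growth = (2937.7 − 2900) / 2900 = 1.3%.
Physical capital growth = (4457.2 − 4400) / 4400 = 1.3%.
Hours worked growth = (3585.6 − 3600) / 3600 = -0.4%.
Labor's share = 1 − 0.46 = 0.54.
Physical capital: 0.46 × 1.3 = 0.598 pp.
Hours worked: 0.54 × (-0.4) = -0.216 pp.
TFP growth = 1.3 − 0.382 = 0.918%.

TFP grew 0.92%.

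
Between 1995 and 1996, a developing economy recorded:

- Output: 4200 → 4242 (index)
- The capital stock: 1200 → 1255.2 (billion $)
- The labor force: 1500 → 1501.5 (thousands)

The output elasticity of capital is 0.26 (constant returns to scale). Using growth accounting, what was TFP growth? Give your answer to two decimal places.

-0.27%

Output growth = (4242 − 4200) / 4200 = 1%.
The capital stock growth = (1255.2 − 1200) / 1200 = 4.6%.
The labor force growth = (1501.5 − 1500) / 1500 = 0.1%.
Labor's share = 1 − 0.26 = 0.74.
The capital stock: 0.26 × 4.6 = 1.196 pp.
The labor force: 0.74 × 0.1 = 0.074 pp.
TFP growth = 1 − 1.27 = -0.27%.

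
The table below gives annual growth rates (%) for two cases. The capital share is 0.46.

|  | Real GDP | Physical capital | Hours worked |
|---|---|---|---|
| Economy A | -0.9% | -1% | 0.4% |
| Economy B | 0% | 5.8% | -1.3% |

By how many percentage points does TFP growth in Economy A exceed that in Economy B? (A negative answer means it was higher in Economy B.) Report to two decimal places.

Labor's share = 1 − 0.46 = 0.54.
Economy A: TFP = -0.9 + 0.46 − 0.216 = -0.656%.
Economy B: TFP = 0 − 2.668 + 0.702 = -1.966%.
Difference = -0.656 − (-1.966) = 1.31 pp.

1.31 percentage points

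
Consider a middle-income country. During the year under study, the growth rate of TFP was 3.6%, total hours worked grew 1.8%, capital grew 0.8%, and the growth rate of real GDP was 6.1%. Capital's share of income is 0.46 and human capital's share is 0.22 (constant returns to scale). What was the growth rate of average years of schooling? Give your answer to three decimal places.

7.073%

Labor's share = 1 − 0.46 − 0.22 = 0.32.
gY = gA + 0.46×0.8 + 0.32×1.8 + 0.22×g.
0.22×g = 6.1 − 3.6 − 0.944 = 1.556.
g = 1.556 / 0.22 = 7.07273%.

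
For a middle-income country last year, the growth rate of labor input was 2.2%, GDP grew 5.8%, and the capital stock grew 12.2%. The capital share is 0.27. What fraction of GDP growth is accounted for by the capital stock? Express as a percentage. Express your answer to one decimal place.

The capital stock accounted for 56.8% of growth.

The capital stock contributed 0.27 × 12.2 = 3.294 pp.
Share of growth = 3.294 / 5.8 × 100 = 56.793%.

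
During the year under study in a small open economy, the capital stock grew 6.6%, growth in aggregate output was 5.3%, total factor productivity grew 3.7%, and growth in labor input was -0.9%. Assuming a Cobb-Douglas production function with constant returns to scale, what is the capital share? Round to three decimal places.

The capital share is 0.333.

gY = gA + α·gK + (1−α)·gL, so gY − gA − gL = α(gK − gL).
5.3 − 3.7 + 0.9 = α × (6.6 − (-0.9)).
2.5 = 7.5 α, so α = 0.33333.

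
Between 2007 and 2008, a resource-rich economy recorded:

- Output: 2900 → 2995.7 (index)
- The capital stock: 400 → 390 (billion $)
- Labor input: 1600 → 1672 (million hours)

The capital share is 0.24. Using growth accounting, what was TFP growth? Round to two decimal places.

Output growth = (2995.7 − 2900) / 2900 = 3.3%.
The capital stock growth = (390 − 400) / 400 = -2.5%.
Labor input growth = (1672 − 1600) / 1600 = 4.5%.
Labor's share = 1 − 0.24 = 0.76.
The capital stock: 0.24 × (-2.5) = -0.6 pp.
Labor input: 0.76 × 4.5 = 3.42 pp.
TFP growth = 3.3 − 2.82 = 0.48%.

TFP grew 0.48%.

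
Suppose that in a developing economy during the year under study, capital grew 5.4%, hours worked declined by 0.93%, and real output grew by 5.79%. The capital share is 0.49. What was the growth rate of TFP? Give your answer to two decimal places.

Labor's share = 1 − 0.49 = 0.51.
Capital: 0.49 × 5.4 = 2.646 pp.
Hours worked: 0.51 × (-0.93) = -0.4743 pp.
TFP growth = 5.79 − 2.1717 = 3.6183%.

3.62%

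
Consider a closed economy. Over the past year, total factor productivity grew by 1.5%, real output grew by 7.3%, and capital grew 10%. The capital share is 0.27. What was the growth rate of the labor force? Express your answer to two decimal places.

The labor force growth was 4.25%.

Labor's share = 1 − 0.27 = 0.73.
gY = gA + 0.27×10 + 0.73×g.
0.73×g = 7.3 − 1.5 − 2.7 = 3.1.
g = 3.1 / 0.73 = 4.2466%.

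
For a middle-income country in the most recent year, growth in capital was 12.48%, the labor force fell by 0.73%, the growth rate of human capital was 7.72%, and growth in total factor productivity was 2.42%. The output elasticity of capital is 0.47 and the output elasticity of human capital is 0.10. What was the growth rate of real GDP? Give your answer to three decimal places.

8.744%

Labor's share = 1 − 0.47 − 0.1 = 0.43.
Capital: 0.47 × 12.48 = 5.8656 pp.
Human capital: 0.1 × 7.72 = 0.772 pp.
The labor force: 0.43 × (-0.73) = -0.3139 pp.
Output growth = 2.42 + 6.3237 = 8.7437%.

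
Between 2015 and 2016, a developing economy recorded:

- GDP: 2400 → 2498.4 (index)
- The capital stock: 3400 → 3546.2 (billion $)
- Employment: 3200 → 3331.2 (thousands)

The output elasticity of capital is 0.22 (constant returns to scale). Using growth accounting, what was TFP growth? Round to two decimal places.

-0.04%

GDP growth = (2498.4 − 2400) / 2400 = 4.1%.
The capital stock growth = (3546.2 − 3400) / 3400 = 4.3%.
Employment growth = (3331.2 − 3200) / 3200 = 4.1%.
Labor's share = 1 − 0.22 = 0.78.
The capital stock: 0.22 × 4.3 = 0.946 pp.
Employment: 0.78 × 4.1 = 3.198 pp.
TFP growth = 4.1 − 4.144 = -0.044%.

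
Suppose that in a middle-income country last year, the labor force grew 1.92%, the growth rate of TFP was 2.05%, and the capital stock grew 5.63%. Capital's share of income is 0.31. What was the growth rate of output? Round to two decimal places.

Labor's share = 1 − 0.31 = 0.69.
The capital stock: 0.31 × 5.63 = 1.7453 pp.
The labor force: 0.69 × 1.92 = 1.3248 pp.
Output growth = 2.05 + 3.0701 = 5.1201%.

Output grew 5.12%.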